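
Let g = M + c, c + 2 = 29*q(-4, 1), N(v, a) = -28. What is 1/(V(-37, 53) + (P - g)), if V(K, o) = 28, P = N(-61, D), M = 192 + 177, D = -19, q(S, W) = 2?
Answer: -1/425 ≈ -0.0023529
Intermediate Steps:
M = 369
c = 56 (c = -2 + 29*2 = -2 + 58 = 56)
P = -28
g = 425 (g = 369 + 56 = 425)
1/(V(-37, 53) + (P - g)) = 1/(28 + (-28 - 1*425)) = 1/(28 + (-28 - 425)) = 1/(28 - 453) = 1/(-425) = -1/425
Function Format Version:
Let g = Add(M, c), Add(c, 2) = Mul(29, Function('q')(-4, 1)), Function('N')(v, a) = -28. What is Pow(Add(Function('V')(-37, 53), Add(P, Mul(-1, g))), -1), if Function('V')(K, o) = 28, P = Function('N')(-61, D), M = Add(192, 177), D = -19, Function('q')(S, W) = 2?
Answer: Rational(-1, 425) ≈ -0.0023529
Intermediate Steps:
M = 369
c = 56 (c = Add(-2, Mul(29, 2)) = Add(-2, 58) = 56)
P = -28
g = 425 (g = Add(369, 56) = 425)
Pow(Add(Function('V')(-37, 53), Add(P, Mul(-1, g))), -1) = Pow(Add(28, Add(-28, Mul(-1, 425))), -1) = Pow(Add(28, Add(-28, -425)), -1) = Pow(Add(28, -453), -1) = Pow(-425, -1) = Rational(-1, 425)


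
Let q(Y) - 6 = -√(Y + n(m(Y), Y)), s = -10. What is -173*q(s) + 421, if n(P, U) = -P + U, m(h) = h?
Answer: -617 + 173*I*√10 ≈ -617.0 + 547.07*I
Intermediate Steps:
n(P, U) = U - P
q(Y) = 6 - √Y (q(Y) = 6 - √(Y + (Y - Y)) = 6 - √(Y + 0) = 6 - √Y)
-173*q(s) + 421 = -173*(6 - √(-10)) + 421 = -173*(6 - I*√10) + 421 = (-1038 + 173*I*√10) + 421 = -617 + 173*I*√10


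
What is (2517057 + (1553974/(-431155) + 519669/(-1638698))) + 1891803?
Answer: 3115001589612669853/706532836190 ≈ 4.4089e+6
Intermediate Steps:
(2517057 + (1553974/(-431155) + 519669/(-1638698))) + 1891803 = (2517057 + (1553974*(-1/431155) + 519669*(-1/1638698))) + 1891803 = (2517057 + (-1553974/431155 - 519669/1638698)) + 1891803 = (2517057 - 2770551973547/706532836190) + 1891803 = 1778380650509919283/706532836190 + 1891803 = 3115001589612669853/706532836190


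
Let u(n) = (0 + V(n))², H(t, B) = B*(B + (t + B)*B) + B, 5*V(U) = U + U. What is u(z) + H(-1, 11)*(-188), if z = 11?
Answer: -6306916/25 ≈ -2.5228e+5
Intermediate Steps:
V(U) = 2*U/5 (V(U) = (U + U)/5 = (2*U)/5 = 2*U/5)
H(t, B) = B + B*(B + B*(B + t)) (H(t, B) = B*(B + (B + t)*B) + B = B*(B + B*(B + t)) + B = B + B*(B + B*(B + t)))
u(n) = 4*n²/25 (u(n) = (0 + 2*n/5)² = (2*n/5)² = 4*n²/25)
u(z) + H(-1, 11)*(-188) = (4/25)*11² + (11*(1 + 11 + 11² + 11*(-1)))*(-188) = (4/25)*121 + (11*(1 + 11 + 121 - 11))*(-188) = 484/25 + (11*122)*(-188) = 484/25 + 1342*(-188) = 484/25 - 252296 = -6306916/25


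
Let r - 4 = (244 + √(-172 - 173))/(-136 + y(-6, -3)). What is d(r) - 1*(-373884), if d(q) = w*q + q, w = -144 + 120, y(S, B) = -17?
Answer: 57195788/153 + 23*I*√345/153 ≈ 3.7383e+5 + 2.7922*I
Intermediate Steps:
w = -24
r = 368/153 - I*√345/153 (r = 4 + (244 + √(-172 - 173))/(-136 - 17) = 4 + (244 + √(-345))/(-153) = 4 + (244 + I*√345)*(-1/153) = 4 + (-244/153 - I*√345/153) = 368/153 - I*√345/153 ≈ 2.4052 - 0.1214*I)
d(q) = -23*q (d(q) = -24*q + q = -23*q)
d(r) - 1*(-373884) = -23*(368/153 - I*√345/153) - 1*(-373884) = (-8464/153 + 23*I*√345/153) + 373884 = 57195788/153 + 23*I*√345/153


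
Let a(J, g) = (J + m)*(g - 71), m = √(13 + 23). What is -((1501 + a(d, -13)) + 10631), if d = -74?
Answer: -17844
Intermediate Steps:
m = 6 (m = √36 = 6)
a(J, g) = (-71 + g)*(6 + J) (a(J, g) = (J + 6)*(g - 71) = (6 + J)*(-71 + g) = (-71 + g)*(6 + J))
-((1501 + a(d, -13)) + 10631) = -((1501 + (-426 - 71*(-74) + 6*(-13) - 74*(-13))) + 10631) = -((1501 + (-426 + 5254 - 78 + 962)) + 10631) = -((1501 + 5712) + 10631) = -(7213 + 10631) = -1*17844 = -17844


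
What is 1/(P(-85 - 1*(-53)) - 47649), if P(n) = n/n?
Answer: -1/47648 ≈ -2.0987e-5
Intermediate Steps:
P(n) = 1
1/(P(-85 - 1*(-53)) - 47649) = 1/(1 - 47649) = 1/(-47648) = -1/47648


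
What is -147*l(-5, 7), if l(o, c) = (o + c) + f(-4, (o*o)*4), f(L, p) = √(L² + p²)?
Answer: -294 - 588*√626 ≈ -15006.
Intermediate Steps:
l(o, c) = c + o + √(16 + 16*o⁴) (l(o, c) = (o + c) + √((-4)² + ((o*o)*4)²) = (c + o) + √(16 + (o²*4)²) = (c + o) + √(16 + (4*o²)²) = (c + o) + √(16 + 16*o⁴) = c + o + √(16 + 16*o⁴))
-147*l(-5, 7) = -147*(7 - 5 + 4*√(1 + (-5)⁴)) = -147*(7 - 5 + 4*√(1 + 625)) = -147*(7 - 5 + 4*√626) = -147*(2 + 4*√626) = -294 - 588*√626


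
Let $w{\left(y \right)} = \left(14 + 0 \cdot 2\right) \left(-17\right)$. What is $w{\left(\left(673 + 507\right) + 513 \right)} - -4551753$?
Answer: $4551515$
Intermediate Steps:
$w{\left(y \right)} = -238$ ($w{\left(y \right)} = \left(14 + 0\right) \left(-17\right) = 14 \left(-17\right) = -238$)
$w{\left(\left(673 + 507\right) + 513 \right)} - -4551753 = -238 - -4551753 = -238 + 4551753 = 4551515$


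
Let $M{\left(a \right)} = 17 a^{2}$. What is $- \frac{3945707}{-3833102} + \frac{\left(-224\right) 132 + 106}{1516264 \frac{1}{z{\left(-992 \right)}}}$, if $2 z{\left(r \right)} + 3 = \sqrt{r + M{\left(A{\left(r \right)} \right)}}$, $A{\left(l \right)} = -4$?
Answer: $\frac{3076064877667}{2905997285464} - \frac{44193 i \sqrt{5}}{379066} \approx 1.0585 - 0.26069 i$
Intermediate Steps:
$z{\left(r \right)} = - \frac{3}{2} + \frac{\sqrt{272 + r}}{2}$ ($z{\left(r \right)} = - \frac{3}{2} + \frac{\sqrt{r + 17 \left(-4\right)^{2}}}{2} = - \frac{3}{2} + \frac{\sqrt{r + 17 \cdot 16}}{2} = - \frac{3}{2} + \frac{\sqrt{r + 272}}{2} = - \frac{3}{2} + \frac{\sqrt{272 + r}}{2}$)
$- \frac{3945707}{-3833102} + \frac{\left(-224\right) 132 + 106}{1516264 \frac{1}{z{\left(-992 \right)}}} = - \frac{3945707}{-3833102} + \frac{\left(-224\right) 132 + 106}{1516264 \frac{1}{- \frac{3}{2} + \frac{\sqrt{272 - 992}}{2}}} = \left(-3945707\right) \left(- \frac{1}{3833102}\right) + \frac{-29568 + 106}{1516264 \frac{1}{- \frac{3}{2} + \frac{\sqrt{-720}}{2}}} = \frac{3945707}{3833102} - \frac{29462}{1516264 \frac{1}{- \frac{3}{2} + \frac{12 i \sqrt{5}}{2}}} = \frac{3945707}{3833102} - \frac{29462}{1516264 \frac{1}{- \frac{3}{2} + 6 i \sqrt{5}}} = \frac{3945707}{3833102} - 29462 \left(- \frac{3}{3032528} + \frac{3 i \sqrt{5}}{758132}\right) = \frac{3945707}{3833102} + \left(\frac{44193}{1516264} - \frac{44193 i \sqrt{5}}{379066}\right) = \frac{3076064877667}{2905997285464} - \frac{44193 i \sqrt{5}}{379066}$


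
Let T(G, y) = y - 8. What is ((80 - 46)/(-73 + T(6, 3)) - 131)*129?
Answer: -220418/13 ≈ -16955.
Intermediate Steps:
T(G, y) = -8 + y
((80 - 46)/(-73 + T(6, 3)) - 131)*129 = ((80 - 46)/(-73 + (-8 + 3)) - 131)*129 = (34/(-73 - 5) - 131)*129 = (34/(-78) - 131)*129 = (34*(-1/78) - 131)*129 = (-17/39 - 131)*129 = -5126/39*129 = -220418/13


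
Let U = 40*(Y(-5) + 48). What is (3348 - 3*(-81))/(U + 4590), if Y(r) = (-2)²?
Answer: 3591/6670 ≈ 0.53838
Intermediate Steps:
Y(r) = 4
U = 2080 (U = 40*(4 + 48) = 40*52 = 2080)
(3348 - 3*(-81))/(U + 4590) = (3348 - 3*(-81))/(2080 + 4590) = (3348 + 243)/6670 = 3591*(1/6670) = 3591/6670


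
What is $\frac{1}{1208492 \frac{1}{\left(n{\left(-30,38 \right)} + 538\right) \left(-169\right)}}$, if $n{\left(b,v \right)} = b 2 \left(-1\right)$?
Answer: $- \frac{50531}{604246} \approx -0.083627$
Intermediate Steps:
$n{\left(b,v \right)} = - 2 b$ ($n{\left(b,v \right)} = 2 b \left(-1\right) = - 2 b$)
$\frac{1}{1208492 \frac{1}{\left(n{\left(-30,38 \right)} + 538\right) \left(-169\right)}} = \frac{1}{1208492 \frac{1}{\left(\left(-2\right) \left(-30\right) + 538\right) \left(-169\right)}} = \frac{1}{1208492 \frac{1}{\left(60 + 538\right) \left(-169\right)}} = \frac{1}{1208492 \frac{1}{598 \left(-169\right)}} = \frac{1}{1208492 \frac{1}{-101062}} = \frac{1}{1208492 \left(- \frac{1}{101062}\right)} = \frac{1}{- \frac{604246}{50531}} = - \frac{50531}{604246}$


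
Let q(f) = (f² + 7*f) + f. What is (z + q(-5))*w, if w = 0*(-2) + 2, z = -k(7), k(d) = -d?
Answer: -16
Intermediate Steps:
q(f) = f² + 8*f
z = 7 (z = -(-1)*7 = -1*(-7) = 7)
w = 2 (w = 0 + 2 = 2)
(z + q(-5))*w = (7 - 5*(8 - 5))*2 = (7 - 5*3)*2 = (7 - 15)*2 = -8*2 = -16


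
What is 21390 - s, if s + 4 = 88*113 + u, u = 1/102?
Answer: 1167899/102 ≈ 11450.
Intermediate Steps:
u = 1/102 ≈ 0.0098039
s = 1013881/102 (s = -4 + (88*113 + 1/102) = -4 + (9944 + 1/102) = -4 + 1014289/102 = 1013881/102 ≈ 9940.0)
21390 - s = 21390 - 1*1013881/102 = 21390 - 1013881/102 = 1167899/102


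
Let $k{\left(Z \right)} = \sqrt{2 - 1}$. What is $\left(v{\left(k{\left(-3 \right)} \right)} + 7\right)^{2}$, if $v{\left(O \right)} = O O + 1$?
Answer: $81$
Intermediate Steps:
$k{\left(Z \right)} = 1$ ($k{\left(Z \right)} = \sqrt{1} = 1$)
$v{\left(O \right)} = 1 + O^{2}$ ($v{\left(O \right)} = O^{2} + 1 = 1 + O^{2}$)
$\left(v{\left(k{\left(-3 \right)} \right)} + 7\right)^{2} = \left(\left(1 + 1^{2}\right) + 7\right)^{2} = \left(\left(1 + 1\right) + 7\right)^{2} = \left(2 + 7\right)^{2} = 9^{2} = 81$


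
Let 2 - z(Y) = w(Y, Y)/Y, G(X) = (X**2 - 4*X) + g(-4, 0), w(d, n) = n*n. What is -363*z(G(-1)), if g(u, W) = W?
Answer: 1089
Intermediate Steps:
w(d, n) = n**2
G(X) = X**2 - 4*X (G(X) = (X**2 - 4*X) + 0 = X**2 - 4*X)
z(Y) = 2 - Y (z(Y) = 2 - Y**2/Y = 2 - Y)
-363*z(G(-1)) = -363*(2 - (-1)*(-4 - 1)) = -363*(2 - (-1)*(-5)) = -363*(2 - 1*5) = -363*(2 - 5) = -363*(-3) = 1089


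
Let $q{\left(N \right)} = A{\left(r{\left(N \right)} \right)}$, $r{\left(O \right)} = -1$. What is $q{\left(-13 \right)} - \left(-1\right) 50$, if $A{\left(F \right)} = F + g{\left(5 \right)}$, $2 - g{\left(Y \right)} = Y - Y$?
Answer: $51$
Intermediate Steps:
$g{\left(Y \right)} = 2$ ($g{\left(Y \right)} = 2 - \left(Y - Y\right) = 2 - 0 = 2 + 0 = 2$)
$A{\left(F \right)} = 2 + F$ ($A{\left(F \right)} = F + 2 = 2 + F$)
$q{\left(N \right)} = 1$ ($q{\left(N \right)} = 2 - 1 = 1$)
$q{\left(-13 \right)} - \left(-1\right) 50 = 1 - \left(-1\right) 50 = 1 - -50 = 1 + 50 = 51$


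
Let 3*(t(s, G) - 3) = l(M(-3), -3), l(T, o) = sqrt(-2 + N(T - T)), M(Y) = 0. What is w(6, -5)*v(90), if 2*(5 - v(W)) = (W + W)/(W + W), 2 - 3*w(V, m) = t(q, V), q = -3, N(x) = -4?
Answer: -3/2 - I*sqrt(6)/2 ≈ -1.5 - 1.2247*I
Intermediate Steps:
l(T, o) = I*sqrt(6) (l(T, o) = sqrt(-2 - 4) = sqrt(-6) = I*sqrt(6))
t(s, G) = 3 + I*sqrt(6)/3 (t(s, G) = 3 + (I*sqrt(6))/3 = 3 + I*sqrt(6)/3)
w(V, m) = -1/3 - I*sqrt(6)/9 (w(V, m) = 2/3 - (3 + I*sqrt(6)/3)/3 = 2/3 + (-1 - I*sqrt(6)/9) = -1/3 - I*sqrt(6)/9)
v(W) = 9/2 (v(W) = 5 - (W + W)/(2*(W + W)) = 5 - 2*W/(2*(2*W)) = 5 - 2*W*1/(2*W)/2 = 5 - 1/2*1 = 5 - 1/2 = 9/2)
w(6, -5)*v(90) = (-1/3 - I*sqrt(6)/9)*(9/2) = -3/2 - I*sqrt(6)/2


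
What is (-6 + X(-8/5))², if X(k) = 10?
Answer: 16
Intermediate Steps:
(-6 + X(-8/5))² = (-6 + 10)² = 4² = 16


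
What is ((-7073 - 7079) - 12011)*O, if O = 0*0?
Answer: 0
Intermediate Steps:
O = 0
((-7073 - 7079) - 12011)*O = ((-7073 - 7079) - 12011)*0 = (-14152 - 12011)*0 = -26163*0 = 0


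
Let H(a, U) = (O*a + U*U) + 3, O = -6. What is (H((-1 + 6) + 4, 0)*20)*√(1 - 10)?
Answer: -3060*I ≈ -3060.0*I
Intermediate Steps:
H(a, U) = 3 + U² - 6*a (H(a, U) = (-6*a + U*U) + 3 = (-6*a + U²) + 3 = (U² - 6*a) + 3 = 3 + U² - 6*a)
(H((-1 + 6) + 4, 0)*20)*√(1 - 10) = ((3 + 0² - 6*((-1 + 6) + 4))*20)*√(1 - 10) = ((3 + 0 - 6*(5 + 4))*20)*√(-9) = ((3 + 0 - 6*9)*20)*(3*I) = ((3 + 0 - 54)*20)*(3*I) = (-51*20)*(3*I) = -3060*I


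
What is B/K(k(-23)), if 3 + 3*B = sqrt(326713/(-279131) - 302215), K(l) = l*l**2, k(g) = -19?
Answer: 1/6859 - I*sqrt(23546905509108018)/5743678587 ≈ 0.00014579 - 0.026716*I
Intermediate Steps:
K(l) = l**3
B = -1 + I*sqrt(23546905509108018)/837393 (B = -1 + sqrt(326713/(-279131) - 302215)/3 = -1 + sqrt(326713*(-1/279131) - 302215)/3 = -1 + sqrt(-326713/279131 - 302215)/3 = -1 + sqrt(-84357901878/279131)/3 = -1 + (I*sqrt(23546905509108018)/279131)/3 = -1 + I*sqrt(23546905509108018)/837393 ≈ -1.0 + 183.25*I)
B/K(k(-23)) = (-1 + I*sqrt(23546905509108018)/837393)/((-19)**3) = (-1 + I*sqrt(23546905509108018)/837393)/(-6859) = (-1 + I*sqrt(23546905509108018)/837393)*(-1/6859) = 1/6859 - I*sqrt(23546905509108018)/5743678587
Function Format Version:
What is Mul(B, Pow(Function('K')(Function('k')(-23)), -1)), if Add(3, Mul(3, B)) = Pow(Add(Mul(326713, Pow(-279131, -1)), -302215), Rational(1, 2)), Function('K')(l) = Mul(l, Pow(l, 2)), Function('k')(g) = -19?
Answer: Add(Rational(1, 6859), Mul(Rational(-1, 5743678587), I, Pow(23546905509108018, Rational(1, 2)))) ≈ Add(0.00014579, Mul(-0.026716, I))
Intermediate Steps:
Function('K')(l) = Pow(l, 3)
B = Add(-1, Mul(Rational(1, 837393), I, Pow(23546905509108018, Rational(1, 2)))) (B = Add(-1, Mul(Rational(1, 3), Pow(Add(Mul(326713, Pow(-279131, -1)), -302215), Rational(1, 2)))) = Add(-1, Mul(Rational(1, 3), Pow(Add(Mul(326713, Rational(-1, 279131)), -302215), Rational(1, 2)))) = Add(-1, Mul(Rational(1, 3), Pow(Add(Rational(-326713, 279131), -302215), Rational(1, 2)))) = Add(-1, Mul(Rational(1, 3), Pow(Rational(-84357901878, 279131), Rational(1, 2)))) = Add(-1, Mul(Rational(1, 3), Mul(Rational(1, 279131), I, Pow(23546905509108018, Rational(1, 2))))) = Add(-1, Mul(Rational(1, 837393), I, Pow(23546905509108018, Rational(1, 2)))) ≈ Add(-1.0000, Mul(183.25, I)))
Mul(B, Pow(Function('K')(Function('k')(-23)), -1)) = Mul(Add(-1, Mul(Rational(1, 837393), I, Pow(23546905509108018, Rational(1, 2)))), Pow(Pow(-19, 3), -1)) = Mul(Add(-1, Mul(Rational(1, 837393), I, Pow(23546905509108018, Rational(1, 2)))), Pow(-6859, -1)) = Mul(Add(-1, Mul(Rational(1, 837393), I, Pow(23546905509108018, Rational(1, 2)))), Rational(-1, 6859)) = Add(Rational(1, 6859), Mul(Rational(-1, 5743678587), I, Pow(23546905509108018, Rational(1, 2))))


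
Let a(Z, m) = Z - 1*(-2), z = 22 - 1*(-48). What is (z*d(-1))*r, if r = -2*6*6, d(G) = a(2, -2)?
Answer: -20160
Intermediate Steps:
z = 70 (z = 22 + 48 = 70)
a(Z, m) = 2 + Z (a(Z, m) = Z + 2 = 2 + Z)
d(G) = 4 (d(G) = 2 + 2 = 4)
r = -72 (r = -12*6 = -72)
(z*d(-1))*r = (70*4)*(-72) = 280*(-72) = -20160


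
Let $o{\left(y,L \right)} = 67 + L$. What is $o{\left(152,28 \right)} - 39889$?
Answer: $-39794$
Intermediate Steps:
$o{\left(152,28 \right)} - 39889 = \left(67 + 28\right) - 39889 = 95 - 39889 = -39794$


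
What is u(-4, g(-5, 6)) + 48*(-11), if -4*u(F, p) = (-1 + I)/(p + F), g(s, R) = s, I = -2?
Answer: -6337/12 ≈ -528.08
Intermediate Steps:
u(F, p) = 3/(4*(F + p)) (u(F, p) = -(-1 - 2)/(4*(p + F)) = -(-3)/(4*(F + p)) = 3/(4*(F + p)))
u(-4, g(-5, 6)) + 48*(-11) = 3/(4*(-4 - 5)) + 48*(-11) = (¾)/(-9) - 528 = (¾)*(-⅑) - 528 = -1/12 - 528 = -6337/12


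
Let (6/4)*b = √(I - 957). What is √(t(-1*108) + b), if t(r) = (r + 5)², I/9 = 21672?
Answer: √(95481 + 6*√194091)/3 ≈ 104.42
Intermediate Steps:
I = 195048 (I = 9*21672 = 195048)
t(r) = (5 + r)²
b = 2*√194091/3 (b = 2*√(195048 - 957)/3 = 2*√194091/3 ≈ 293.71)
√(t(-1*108) + b) = √((5 - 1*108)² + 2*√194091/3) = √((5 - 108)² + 2*√194091/3) = √((-103)² + 2*√194091/3) = √(10609 + 2*√194091/3)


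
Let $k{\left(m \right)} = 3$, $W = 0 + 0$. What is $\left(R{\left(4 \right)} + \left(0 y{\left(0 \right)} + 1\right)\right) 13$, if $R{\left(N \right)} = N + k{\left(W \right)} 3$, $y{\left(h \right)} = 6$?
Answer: $182$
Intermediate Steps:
$W = 0$
$R{\left(N \right)} = 9 + N$ ($R{\left(N \right)} = N + 3 \cdot 3 = N + 9 = 9 + N$)
$\left(R{\left(4 \right)} + \left(0 y{\left(0 \right)} + 1\right)\right) 13 = \left(\left(9 + 4\right) + \left(0 \cdot 6 + 1\right)\right) 13 = \left(13 + \left(0 + 1\right)\right) 13 = \left(13 + 1\right) 13 = 14 \cdot 13 = 182$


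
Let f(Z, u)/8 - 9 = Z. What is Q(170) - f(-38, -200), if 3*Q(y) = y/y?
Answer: 697/3 ≈ 232.33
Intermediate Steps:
Q(y) = ⅓ (Q(y) = (y/y)/3 = (⅓)*1 = ⅓)
f(Z, u) = 72 + 8*Z
Q(170) - f(-38, -200) = ⅓ - (72 + 8*(-38)) = ⅓ - (72 - 304) = ⅓ - 1*(-232) = ⅓ + 232 = 697/3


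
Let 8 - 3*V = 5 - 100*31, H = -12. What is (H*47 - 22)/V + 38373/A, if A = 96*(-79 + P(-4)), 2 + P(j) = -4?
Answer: -44472233/8440160 ≈ -5.2691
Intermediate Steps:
P(j) = -6 (P(j) = -2 - 4 = -6)
A = -8160 (A = 96*(-79 - 6) = 96*(-85) = -8160)
V = 3103/3 (V = 8/3 - (5 - 100*31)/3 = 8/3 - (5 - 3100)/3 = 8/3 - ⅓*(-3095) = 8/3 + 3095/3 = 3103/3 ≈ 1034.3)
(H*47 - 22)/V + 38373/A = (-12*47 - 22)/(3103/3) + 38373/(-8160) = (-564 - 22)*(3/3103) + 38373*(-1/8160) = -586*3/3103 - 12791/2720 = -1758/3103 - 12791/2720 = -44472233/8440160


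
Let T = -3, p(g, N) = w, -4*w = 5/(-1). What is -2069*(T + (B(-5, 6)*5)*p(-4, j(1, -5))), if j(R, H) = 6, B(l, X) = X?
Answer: -142761/2 ≈ -71381.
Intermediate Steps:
w = 5/4 (w = -5/(4*(-1)) = -5*(-1)/4 = -¼*(-5) = 5/4 ≈ 1.2500)
p(g, N) = 5/4
-2069*(T + (B(-5, 6)*5)*p(-4, j(1, -5))) = -2069*(-3 + (6*5)*(5/4)) = -2069*(-3 + 30*(5/4)) = -2069*(-3 + 75/2) = -2069*69/2 = -142761/2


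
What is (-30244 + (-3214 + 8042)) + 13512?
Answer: -11904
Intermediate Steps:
(-30244 + (-3214 + 8042)) + 13512 = (-30244 + 4828) + 13512 = -25416 + 13512 = -11904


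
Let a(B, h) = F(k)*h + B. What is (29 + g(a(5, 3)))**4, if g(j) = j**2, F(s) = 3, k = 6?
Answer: 2562890625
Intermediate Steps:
a(B, h) = B + 3*h (a(B, h) = 3*h + B = B + 3*h)
(29 + g(a(5, 3)))**4 = (29 + (5 + 3*3)**2)**4 = (29 + (5 + 9)**2)**4 = (29 + 14**2)**4 = (29 + 196)**4 = 225**4 = 2562890625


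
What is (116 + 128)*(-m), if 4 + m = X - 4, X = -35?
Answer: 10492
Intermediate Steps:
m = -43 (m = -4 + (-35 - 4) = -4 - 39 = -43)
(116 + 128)*(-m) = (116 + 128)*(-1*(-43)) = 244*43 = 10492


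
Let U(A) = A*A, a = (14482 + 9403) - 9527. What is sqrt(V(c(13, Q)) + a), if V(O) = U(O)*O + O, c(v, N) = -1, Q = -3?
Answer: 2*sqrt(3589) ≈ 119.82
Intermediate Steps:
a = 14358 (a = 23885 - 9527 = 14358)
U(A) = A**2
V(O) = O + O**3 (V(O) = O**2*O + O = O**3 + O = O + O**3)
sqrt(V(c(13, Q)) + a) = sqrt((-1 + (-1)**3) + 14358) = sqrt((-1 - 1) + 14358) = sqrt(-2 + 14358) = sqrt(14356) = 2*sqrt(3589)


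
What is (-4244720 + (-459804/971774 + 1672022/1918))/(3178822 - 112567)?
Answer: -219720850589669/158752161334935 ≈ -1.3840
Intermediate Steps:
(-4244720 + (-459804/971774 + 1672022/1918))/(3178822 - 112567) = (-4244720 + (-459804*1/971774 + 1672022*(1/1918)))/3066255 = (-4244720 + (-229902/485887 + 836011/959))*(1/3066255) = (-4244720 + 405986400739/465965633)*(1/3066255) = -1977487655307021/465965633*1/3066255 = -219720850589669/158752161334935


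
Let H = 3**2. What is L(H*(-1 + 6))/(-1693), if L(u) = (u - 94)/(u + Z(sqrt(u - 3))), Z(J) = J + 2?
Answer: 2303/3668731 - 49*sqrt(42)/3668731 ≈ 0.00054118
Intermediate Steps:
H = 9
Z(J) = 2 + J
L(u) = (-94 + u)/(2 + u + sqrt(-3 + u)) (L(u) = (u - 94)/(u + (2 + sqrt(u - 3))) = (-94 + u)/(u + (2 + sqrt(-3 + u))) = (-94 + u)/(2 + u + sqrt(-3 + u)))
L(H*(-1 + 6))/(-1693) = ((-94 + 9*(-1 + 6))/(2 + 9*(-1 + 6) + sqrt(-3 + 9*(-1 + 6))))/(-1693) = ((-94 + 9*5)/(2 + 9*5 + sqrt(-3 + 9*5)))*(-1/1693) = ((-94 + 45)/(2 + 45 + sqrt(-3 + 45)))*(-1/1693) = (-49/(2 + 45 + sqrt(42)))*(-1/1693) = (-49/(47 + sqrt(42)))*(-1/1693) = -49/(47 + sqrt(42))*(-1/1693) = 49/(1693*(47 + sqrt(42)))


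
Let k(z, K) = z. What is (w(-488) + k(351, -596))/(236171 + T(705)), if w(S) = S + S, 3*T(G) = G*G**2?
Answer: -625/117037046 ≈ -5.3402e-6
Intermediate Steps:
T(G) = G**3/3 (T(G) = (G*G**2)/3 = G**3/3)
w(S) = 2*S
(w(-488) + k(351, -596))/(236171 + T(705)) = (2*(-488) + 351)/(236171 + (1/3)*705**3) = (-976 + 351)/(236171 + (1/3)*350402625) = -625/(236171 + 116800875) = -625/117037046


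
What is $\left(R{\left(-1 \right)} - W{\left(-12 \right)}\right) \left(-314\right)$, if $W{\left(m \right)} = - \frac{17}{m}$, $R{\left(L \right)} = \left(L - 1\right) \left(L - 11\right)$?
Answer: $- \frac{42547}{6} \approx -7091.2$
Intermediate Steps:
$R{\left(L \right)} = \left(-1 + L\right) \left(-11 + L\right)$
$\left(R{\left(-1 \right)} - W{\left(-12 \right)}\right) \left(-314\right) = \left(\left(11 + \left(-1\right)^{2} - -12\right) - - \frac{17}{-12}\right) \left(-314\right) = \left(\left(11 + 1 + 12\right) - \left(-17\right) \left(- \frac{1}{12}\right)\right) \left(-314\right) = \left(24 - \frac{17}{12}\right) \left(-314\right) = \frac{271}{12} \left(-314\right) = - \frac{42547}{6}$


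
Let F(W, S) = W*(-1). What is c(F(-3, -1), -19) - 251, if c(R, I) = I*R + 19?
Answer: -289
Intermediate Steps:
F(W, S) = -W
c(R, I) = 19 + I*R
c(F(-3, -1), -19) - 251 = (19 - (-19)*(-3)) - 251 = (19 - 19*3) - 251 = (19 - 57) - 251 = -38 - 251 = -289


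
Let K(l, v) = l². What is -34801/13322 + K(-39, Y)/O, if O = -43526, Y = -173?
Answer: -383752772/144963343 ≈ -2.6472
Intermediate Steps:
-34801/13322 + K(-39, Y)/O = -34801/13322 + (-39)²/(-43526) = -34801*1/13322 + 1521*(-1/43526) = -34801/13322 - 1521/43526 = -383752772/144963343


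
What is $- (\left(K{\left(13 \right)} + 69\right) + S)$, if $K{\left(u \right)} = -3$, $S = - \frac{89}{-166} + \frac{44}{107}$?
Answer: $- \frac{1189119}{17762} \approx -66.947$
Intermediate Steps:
$S = \frac{16827}{17762}$ ($S = \left(-89\right) \left(- \frac{1}{166}\right) + 44 \cdot \frac{1}{107} = \frac{89}{166} + \frac{44}{107} = \frac{16827}{17762} \approx 0.94736$)
$- (\left(K{\left(13 \right)} + 69\right) + S) = - (\left(-3 + 69\right) + \frac{16827}{17762}) = - (66 + \frac{16827}{17762}) = \left(-1\right) \frac{1189119}{17762} = - \frac{1189119}{17762}$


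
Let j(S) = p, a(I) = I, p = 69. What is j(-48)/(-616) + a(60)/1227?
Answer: -15901/251944 ≈ -0.063113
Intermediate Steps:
j(S) = 69
j(-48)/(-616) + a(60)/1227 = 69/(-616) + 60/1227 = 69*(-1/616) + 60*(1/1227) = -69/616 + 20/409 = -15901/251944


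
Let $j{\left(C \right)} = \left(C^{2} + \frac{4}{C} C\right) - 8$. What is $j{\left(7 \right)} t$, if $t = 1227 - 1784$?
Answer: $-25065$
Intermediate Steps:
$t = -557$ ($t = 1227 - 1784 = -557$)
$j{\left(C \right)} = -4 + C^{2}$ ($j{\left(C \right)} = \left(C^{2} + 4\right) - 8 = \left(4 + C^{2}\right) - 8 = -4 + C^{2}$)
$j{\left(7 \right)} t = \left(-4 + 7^{2}\right) \left(-557\right) = \left(-4 + 49\right) \left(-557\right) = 45 \left(-557\right) = -25065$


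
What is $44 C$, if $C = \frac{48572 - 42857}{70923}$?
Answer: $\frac{83820}{23641} \approx 3.5455$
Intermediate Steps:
$C = \frac{1905}{23641}$ ($C = \left(48572 - 42857\right) \frac{1}{70923} = 5715 \cdot \frac{1}{70923} = \frac{1905}{23641} \approx 0.08058$)
$44 C = 44 \cdot \frac{1905}{23641} = \frac{83820}{23641}$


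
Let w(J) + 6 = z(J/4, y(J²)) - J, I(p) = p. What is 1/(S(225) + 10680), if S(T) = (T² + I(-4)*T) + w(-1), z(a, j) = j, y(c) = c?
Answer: 1/60401 ≈ 1.6556e-5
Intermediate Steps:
w(J) = -6 + J² - J (w(J) = -6 + (J² - J) = -6 + J² - J)
S(T) = -4 + T² - 4*T (S(T) = (T² - 4*T) + (-6 + (-1)² - 1*(-1)) = (T² - 4*T) + (-6 + 1 + 1) = (T² - 4*T) - 4 = -4 + T² - 4*T)
1/(S(225) + 10680) = 1/((-4 + 225² - 4*225) + 10680) = 1/((-4 + 50625 - 900) + 10680) = 1/(49721 + 10680) = 1/60401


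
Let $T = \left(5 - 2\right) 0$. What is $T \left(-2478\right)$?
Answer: $0$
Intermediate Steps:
$T = 0$ ($T = 3 \cdot 0 = 0$)
$T \left(-2478\right) = 0 \left(-2478\right) = 0$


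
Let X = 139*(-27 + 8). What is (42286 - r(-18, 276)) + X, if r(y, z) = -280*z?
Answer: 116925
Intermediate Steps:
X = -2641 (X = 139*(-19) = -2641)
(42286 - r(-18, 276)) + X = (42286 - (-280)*276) - 2641 = (42286 - 1*(-77280)) - 2641 = (42286 + 77280) - 2641 = 119566 - 2641 = 116925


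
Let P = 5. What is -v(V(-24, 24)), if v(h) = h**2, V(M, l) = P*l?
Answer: -14400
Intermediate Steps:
V(M, l) = 5*l
-v(V(-24, 24)) = -(5*24)**2 = -1*120**2 = -1*14400 = -14400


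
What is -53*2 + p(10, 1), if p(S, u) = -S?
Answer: -116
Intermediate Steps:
-53*2 + p(10, 1) = -53*2 - 1*10 = -106 - 10 = -116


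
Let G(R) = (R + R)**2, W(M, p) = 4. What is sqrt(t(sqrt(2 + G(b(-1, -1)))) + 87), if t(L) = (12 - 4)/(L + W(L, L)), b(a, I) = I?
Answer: sqrt(356 + 87*sqrt(6))/sqrt(4 + sqrt(6)) ≈ 9.3936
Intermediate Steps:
G(R) = 4*R**2 (G(R) = (2*R)**2 = 4*R**2)
t(L) = 8/(4 + L) (t(L) = (12 - 4)/(L + 4) = 8/(4 + L))
sqrt(t(sqrt(2 + G(b(-1, -1)))) + 87) = sqrt(8/(4 + sqrt(2 + 4*(-1)**2)) + 87) = sqrt(8/(4 + sqrt(2 + 4*1)) + 87) = sqrt(8/(4 + sqrt(2 + 4)) + 87) = sqrt(8/(4 + sqrt(6)) + 87) = sqrt(87 + 8/(4 + sqrt(6)))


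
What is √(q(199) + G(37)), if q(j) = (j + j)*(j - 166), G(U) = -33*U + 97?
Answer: √12010 ≈ 109.59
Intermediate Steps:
G(U) = 97 - 33*U
q(j) = 2*j*(-166 + j) (q(j) = (2*j)*(-166 + j) = 2*j*(-166 + j))
√(q(199) + G(37)) = √(2*199*(-166 + 199) + (97 - 33*37)) = √(2*199*33 + (97 - 1221)) = √(13134 - 1124) = √12010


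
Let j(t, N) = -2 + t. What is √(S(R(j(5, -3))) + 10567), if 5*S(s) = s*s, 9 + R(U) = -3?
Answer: √264895/5 ≈ 102.94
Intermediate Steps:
R(U) = -12 (R(U) = -9 - 3 = -12)
S(s) = s²/5 (S(s) = (s*s)/5 = s²/5)
√(S(R(j(5, -3))) + 10567) = √((⅕)*(-12)² + 10567) = √((⅕)*144 + 10567) = √(144/5 + 10567) = √(52979/5) = √264895/5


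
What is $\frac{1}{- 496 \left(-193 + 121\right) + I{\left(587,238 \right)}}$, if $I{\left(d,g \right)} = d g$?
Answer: $\frac{1}{175418} \approx 5.7007 \cdot 10^{-6}$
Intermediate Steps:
$\frac{1}{- 496 \left(-193 + 121\right) + I{\left(587,238 \right)}} = \frac{1}{- 496 \left(-193 + 121\right) + 587 \cdot 238} = \frac{1}{\left(-496\right) \left(-72\right) + 139706} = \frac{1}{35712 + 139706} = \frac{1}{175418}$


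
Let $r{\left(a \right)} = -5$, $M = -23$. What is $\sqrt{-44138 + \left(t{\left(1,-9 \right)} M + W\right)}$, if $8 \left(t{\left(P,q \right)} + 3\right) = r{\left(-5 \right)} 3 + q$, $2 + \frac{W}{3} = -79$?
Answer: $i \sqrt{44243} \approx 210.34 i$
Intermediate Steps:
$W = -243$ ($W = -6 + 3 \left(-79\right) = -6 - 237 = -243$)
$t{\left(P,q \right)} = - \frac{39}{8} + \frac{q}{8}$ ($t{\left(P,q \right)} = -3 + \frac{\left(-5\right) 3 + q}{8} = -3 + \frac{-15 + q}{8} = -3 + \left(- \frac{15}{8} + \frac{q}{8}\right) = - \frac{39}{8} + \frac{q}{8}$)
$\sqrt{-44138 + \left(t{\left(1,-9 \right)} M + W\right)} = \sqrt{-44138 - \left(243 - \left(- \frac{39}{8} + \frac{1}{8} \left(-9\right)\right) \left(-23\right)\right)} = \sqrt{-44138 - \left(243 - \left(- \frac{39}{8} - \frac{9}{8}\right) \left(-23\right)\right)} = \sqrt{-44138 - 105} = \sqrt{-44243} = i \sqrt{44243}$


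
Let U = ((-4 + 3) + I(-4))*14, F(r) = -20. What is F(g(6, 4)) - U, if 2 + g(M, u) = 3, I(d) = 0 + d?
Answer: 50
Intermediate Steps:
I(d) = d
g(M, u) = 1 (g(M, u) = -2 + 3 = 1)
U = -70 (U = ((-4 + 3) - 4)*14 = (-1 - 4)*14 = -5*14 = -70)
F(g(6, 4)) - U = -20 - 1*(-70) = -20 + 70 = 50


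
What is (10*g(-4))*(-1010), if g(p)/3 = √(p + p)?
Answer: -60600*I*√2 ≈ -85701.0*I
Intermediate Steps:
g(p) = 3*√2*√p (g(p) = 3*√(p + p) = 3*√(2*p) = 3*(√2*√p) = 3*√2*√p)
(10*g(-4))*(-1010) = (10*(3*√2*√(-4)))*(-1010) = (10*(3*√2*(2*I)))*(-1010) = (10*(6*I*√2))*(-1010) = (60*I*√2)*(-1010) = -60600*I*√2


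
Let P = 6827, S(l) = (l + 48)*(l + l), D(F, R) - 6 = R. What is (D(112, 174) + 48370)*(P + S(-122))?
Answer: 1208069650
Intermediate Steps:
D(F, R) = 6 + R
S(l) = 2*l*(48 + l) (S(l) = (48 + l)*(2*l) = 2*l*(48 + l))
(D(112, 174) + 48370)*(P + S(-122)) = ((6 + 174) + 48370)*(6827 + 2*(-122)*(48 - 122)) = (180 + 48370)*(6827 + 2*(-122)*(-74)) = 48550*(6827 + 18056) = 48550*24883 = 1208069650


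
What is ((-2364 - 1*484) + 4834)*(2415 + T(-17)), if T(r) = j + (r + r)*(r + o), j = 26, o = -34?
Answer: 8291550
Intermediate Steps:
T(r) = 26 + 2*r*(-34 + r) (T(r) = 26 + (r + r)*(r - 34) = 26 + (2*r)*(-34 + r) = 26 + 2*r*(-34 + r))
((-2364 - 1*484) + 4834)*(2415 + T(-17)) = ((-2364 - 1*484) + 4834)*(2415 + (26 - 68*(-17) + 2*(-17)²)) = ((-2364 - 484) + 4834)*(2415 + (26 + 1156 + 2*289)) = (-2848 + 4834)*(2415 + (26 + 1156 + 578)) = 1986*(2415 + 1760) = 1986*4175 = 8291550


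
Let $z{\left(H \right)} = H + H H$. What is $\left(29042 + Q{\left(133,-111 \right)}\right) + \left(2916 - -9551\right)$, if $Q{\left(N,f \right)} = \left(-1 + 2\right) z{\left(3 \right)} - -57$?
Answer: $41578$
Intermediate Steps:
$z{\left(H \right)} = H + H^{2}$
$Q{\left(N,f \right)} = 69$ ($Q{\left(N,f \right)} = \left(-1 + 2\right) 3 \left(1 + 3\right) - -57 = 1 \cdot 3 \cdot 4 + 57 = 1 \cdot 12 + 57 = 12 + 57 = 69$)
$\left(29042 + Q{\left(133,-111 \right)}\right) + \left(2916 - -9551\right) = \left(29042 + 69\right) + \left(2916 - -9551\right) = 29111 + \left(2916 + 9551\right) = 29111 + 12467 = 41578$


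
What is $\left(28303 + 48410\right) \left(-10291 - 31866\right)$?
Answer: $-3233989941$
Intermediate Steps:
$\left(28303 + 48410\right) \left(-10291 - 31866\right) = 76713 \left(-42157\right) = -3233989941$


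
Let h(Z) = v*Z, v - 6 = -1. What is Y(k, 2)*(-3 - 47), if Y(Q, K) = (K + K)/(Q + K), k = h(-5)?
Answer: 200/23 ≈ 8.6956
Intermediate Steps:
v = 5 (v = 6 - 1 = 5)
h(Z) = 5*Z
k = -25 (k = 5*(-5) = -25)
Y(Q, K) = 2*K/(K + Q) (Y(Q, K) = (2*K)/(K + Q) = 2*K/(K + Q))
Y(k, 2)*(-3 - 47) = (2*2/(2 - 25))*(-3 - 47) = (2*2/(-23))*(-50) = (2*2*(-1/23))*(-50) = -4/23*(-50) = 200/23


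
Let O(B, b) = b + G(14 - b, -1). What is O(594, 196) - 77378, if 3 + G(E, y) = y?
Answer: -77186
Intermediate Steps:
G(E, y) = -3 + y
O(B, b) = -4 + b (O(B, b) = b + (-3 - 1) = b - 4 = -4 + b)
O(594, 196) - 77378 = (-4 + 196) - 77378 = 192 - 77378 = -77186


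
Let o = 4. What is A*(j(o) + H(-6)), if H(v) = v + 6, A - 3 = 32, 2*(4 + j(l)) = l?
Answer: -70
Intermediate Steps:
j(l) = -4 + l/2
A = 35 (A = 3 + 32 = 35)
H(v) = 6 + v
A*(j(o) + H(-6)) = 35*((-4 + (½)*4) + (6 - 6)) = 35*((-4 + 2) + 0) = 35*(-2 + 0) = 35*(-2) = -70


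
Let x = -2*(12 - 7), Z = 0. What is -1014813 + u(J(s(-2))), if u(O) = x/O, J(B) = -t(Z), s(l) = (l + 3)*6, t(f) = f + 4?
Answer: -2029621/2 ≈ -1.0148e+6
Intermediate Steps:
t(f) = 4 + f
x = -10 (x = -2*5 = -10)
s(l) = 18 + 6*l (s(l) = (3 + l)*6 = 18 + 6*l)
J(B) = -4 (J(B) = -(4 + 0) = -1*4 = -4)
u(O) = -10/O
-1014813 + u(J(s(-2))) = -1014813 - 10/(-4) = -1014813 - 10*(-¼) = -1014813 + 5/2 = -2029621/2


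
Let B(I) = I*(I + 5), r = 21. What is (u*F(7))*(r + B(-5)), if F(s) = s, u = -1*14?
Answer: -2058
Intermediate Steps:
B(I) = I*(5 + I)
u = -14
(u*F(7))*(r + B(-5)) = (-14*7)*(21 - 5*(5 - 5)) = -98*(21 - 5*0) = -98*(21 + 0) = -98*21 = -2058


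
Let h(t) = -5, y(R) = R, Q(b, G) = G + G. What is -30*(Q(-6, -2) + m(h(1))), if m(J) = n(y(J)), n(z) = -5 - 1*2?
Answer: 330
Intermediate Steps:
Q(b, G) = 2*G
n(z) = -7 (n(z) = -5 - 2 = -7)
m(J) = -7
-30*(Q(-6, -2) + m(h(1))) = -30*(2*(-2) - 7) = -30*(-4 - 7) = -30*(-11) = 330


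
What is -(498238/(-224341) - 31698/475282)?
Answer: 9381335159/4100970737 ≈ 2.2876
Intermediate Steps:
-(498238/(-224341) - 31698/475282) = -(498238*(-1/224341) - 31698*1/475282) = -(-38326/17257 - 15849/237641) = -1*(-9381335159/4100970737) = 9381335159/4100970737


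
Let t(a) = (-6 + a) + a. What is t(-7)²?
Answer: 400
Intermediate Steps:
t(a) = -6 + 2*a
t(-7)² = (-6 + 2*(-7))² = (-6 - 14)² = (-20)² = 400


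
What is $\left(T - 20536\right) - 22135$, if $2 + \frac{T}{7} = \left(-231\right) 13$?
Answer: $-63706$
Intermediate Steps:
$T = -21035$ ($T = -14 + 7 \left(\left(-231\right) 13\right) = -14 + 7 \left(-3003\right) = -14 - 21021 = -21035$)
$\left(T - 20536\right) - 22135 = \left(-21035 - 20536\right) - 22135 = -41571 - 22135 = -63706$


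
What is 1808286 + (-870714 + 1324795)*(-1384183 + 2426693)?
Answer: 473385791596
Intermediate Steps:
1808286 + (-870714 + 1324795)*(-1384183 + 2426693) = 1808286 + 454081*1042510 = 1808286 + 473383983310 = 473385791596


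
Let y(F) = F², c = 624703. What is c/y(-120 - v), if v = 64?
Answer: 27161/1472 ≈ 18.452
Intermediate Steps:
c/y(-120 - v) = 624703/((-120 - 1*64)²) = 624703/((-120 - 64)²) = 624703/((-184)²) = 624703/33856 = 624703*(1/33856) = 27161/1472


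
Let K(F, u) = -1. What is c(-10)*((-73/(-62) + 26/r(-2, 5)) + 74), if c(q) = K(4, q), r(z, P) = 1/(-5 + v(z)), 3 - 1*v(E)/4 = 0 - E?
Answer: -3049/62 ≈ -49.177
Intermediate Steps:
v(E) = 12 + 4*E (v(E) = 12 - 4*(0 - E) = 12 - (-4)*E = 12 + 4*E)
r(z, P) = 1/(7 + 4*z) (r(z, P) = 1/(-5 + (12 + 4*z)) = 1/(7 + 4*z))
c(q) = -1
c(-10)*((-73/(-62) + 26/r(-2, 5)) + 74) = -((-73/(-62) + 26/(1/(7 + 4*(-2)))) + 74) = -((-73*(-1/62) + 26/(1/(7 - 8))) + 74) = -((73/62 + 26/(1/(-1))) + 74) = -((73/62 + 26/(-1)) + 74) = -((73/62 + 26*(-1)) + 74) = -((73/62 - 26) + 74) = -(-1539/62 + 74) = -1*3049/62 = -3049/62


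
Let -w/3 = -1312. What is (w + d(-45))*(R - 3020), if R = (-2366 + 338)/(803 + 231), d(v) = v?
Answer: -6079119414/517 ≈ -1.1758e+7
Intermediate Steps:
w = 3936 (w = -3*(-1312) = 3936)
R = -1014/517 (R = -2028/1034 = -2028*1/1034 = -1014/517 ≈ -1.9613)
(w + d(-45))*(R - 3020) = (3936 - 45)*(-1014/517 - 3020) = 3891*(-1562354/517) = -6079119414/517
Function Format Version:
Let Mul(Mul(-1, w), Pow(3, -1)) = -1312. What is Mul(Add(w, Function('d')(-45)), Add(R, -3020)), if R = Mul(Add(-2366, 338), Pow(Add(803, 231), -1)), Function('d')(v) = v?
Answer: Rational(-6079119414, 517) ≈ -1.1758e+7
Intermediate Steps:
w = 3936 (w = Mul(-3, -1312) = 3936)
R = Rational(-1014, 517) (R = Mul(-2028, Pow(1034, -1)) = Mul(-2028, Rational(1, 1034)) = Rational(-1014, 517) ≈ -1.9613)
Mul(Add(w, Function('d')(-45)), Add(R, -3020)) = Mul(Add(3936, -45), Add(Rational(-1014, 517), -3020)) = Mul(3891, Rational(-1562354, 517)) = Rational(-6079119414, 517)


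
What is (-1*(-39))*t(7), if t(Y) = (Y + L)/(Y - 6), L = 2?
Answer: 351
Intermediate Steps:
t(Y) = (2 + Y)/(-6 + Y) (t(Y) = (Y + 2)/(Y - 6) = (2 + Y)/(-6 + Y))
(-1*(-39))*t(7) = (-1*(-39))*((2 + 7)/(-6 + 7)) = 39*(9/1) = 39*(1*9) = 39*9 = 351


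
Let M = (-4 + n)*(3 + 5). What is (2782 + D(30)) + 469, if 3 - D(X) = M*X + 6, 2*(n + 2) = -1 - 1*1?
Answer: 4928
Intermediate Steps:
n = -3 (n = -2 + (-1 - 1*1)/2 = -2 + (-1 - 1)/2 = -2 + (1/2)*(-2) = -2 - 1 = -3)
M = -56 (M = (-4 - 3)*(3 + 5) = -7*8 = -56)
D(X) = -3 + 56*X (D(X) = 3 - (-56*X + 6) = 3 - (6 - 56*X) = 3 + (-6 + 56*X) = -3 + 56*X)
(2782 + D(30)) + 469 = (2782 + (-3 + 56*30)) + 469 = (2782 + (-3 + 1680)) + 469 = (2782 + 1677) + 469 = 4459 + 469 = 4928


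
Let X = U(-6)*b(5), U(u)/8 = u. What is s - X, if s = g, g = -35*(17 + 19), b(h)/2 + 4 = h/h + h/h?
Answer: -1452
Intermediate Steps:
b(h) = -4 (b(h) = -8 + 2*(h/h + h/h) = -8 + 2*(1 + 1) = -8 + 2*2 = -8 + 4 = -4)
U(u) = 8*u
X = 192 (X = (8*(-6))*(-4) = -48*(-4) = 192)
g = -1260 (g = -35*36 = -1260)
s = -1260
s - X = -1260 - 1*192 = -1260 - 192 = -1452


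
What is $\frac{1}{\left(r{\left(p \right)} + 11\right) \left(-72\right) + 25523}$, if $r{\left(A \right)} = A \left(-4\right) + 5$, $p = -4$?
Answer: $\frac{1}{23219} \approx 4.3068 \cdot 10^{-5}$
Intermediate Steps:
$r{\left(A \right)} = 5 - 4 A$ ($r{\left(A \right)} = - 4 A + 5 = 5 - 4 A$)
$\frac{1}{\left(r{\left(p \right)} + 11\right) \left(-72\right) + 25523} = \frac{1}{\left(\left(5 - -16\right) + 11\right) \left(-72\right) + 25523} = \frac{1}{\left(\left(5 + 16\right) + 11\right) \left(-72\right) + 25523} = \frac{1}{\left(21 + 11\right) \left(-72\right) + 25523} = \frac{1}{32 \left(-72\right) + 25523} = \frac{1}{-2304 + 25523} = \frac{1}{23219}$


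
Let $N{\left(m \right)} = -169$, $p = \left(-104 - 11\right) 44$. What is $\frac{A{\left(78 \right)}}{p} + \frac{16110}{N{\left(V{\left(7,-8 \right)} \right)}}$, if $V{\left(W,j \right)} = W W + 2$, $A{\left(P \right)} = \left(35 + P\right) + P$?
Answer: $- \frac{81548879}{855140} \approx -95.363$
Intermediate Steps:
$A{\left(P \right)} = 35 + 2 P$
$p = -5060$ ($p = \left(-115\right) 44 = -5060$)
$V{\left(W,j \right)} = 2 + W^{2}$ ($V{\left(W,j \right)} = W^{2} + 2 = 2 + W^{2}$)
$\frac{A{\left(78 \right)}}{p} + \frac{16110}{N{\left(V{\left(7,-8 \right)} \right)}} = \frac{35 + 2 \cdot 78}{-5060} + \frac{16110}{-169} = \left(35 + 156\right) \left(- \frac{1}{5060}\right) + 16110 \left(- \frac{1}{169}\right) = 191 \left(- \frac{1}{5060}\right) - \frac{16110}{169} = - \frac{191}{5060} - \frac{16110}{169} = - \frac{81548879}{855140}$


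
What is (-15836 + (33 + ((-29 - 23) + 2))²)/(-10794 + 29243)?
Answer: -15547/18449 ≈ -0.84270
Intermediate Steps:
(-15836 + (33 + ((-29 - 23) + 2))²)/(-10794 + 29243) = (-15836 + (33 + (-52 + 2))²)/18449 = (-15836 + (33 - 50)²)*(1/18449) = (-15836 + (-17)²)*(1/18449) = (-15836 + 289)*(1/18449) = -15547*1/18449 = -15547/18449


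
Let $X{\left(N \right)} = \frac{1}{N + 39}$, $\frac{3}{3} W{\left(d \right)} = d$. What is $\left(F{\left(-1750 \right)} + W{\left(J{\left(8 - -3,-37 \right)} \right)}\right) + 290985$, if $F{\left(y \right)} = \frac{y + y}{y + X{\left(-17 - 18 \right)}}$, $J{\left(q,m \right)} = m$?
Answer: $\frac{2036359052}{6999} \approx 2.9095 \cdot 10^{5}$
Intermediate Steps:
$W{\left(d \right)} = d$
$X{\left(N \right)} = \frac{1}{39 + N}$
$F{\left(y \right)} = \frac{2 y}{\frac{1}{4} + y}$ ($F{\left(y \right)} = \frac{y + y}{y + \frac{1}{39 - 35}} = \frac{2 y}{y + \frac{1}{39 - 35}} = \frac{2 y}{y + \frac{1}{4}} = \frac{2 y}{\frac{1}{4} + y}$)
$\left(F{\left(-1750 \right)} + W{\left(J{\left(8 - -3,-37 \right)} \right)}\right) + 290985 = \left(8 \left(-1750\right) \frac{1}{1 + 4 \left(-1750\right)} - 37\right) + 290985 = \left(8 \left(-1750\right) \frac{1}{1 - 7000} - 37\right) + 290985 = \left(8 \left(-1750\right) \frac{1}{-6999} - 37\right) + 290985 = \left(8 \left(-1750\right) \left(- \frac{1}{6999}\right) - 37\right) + 290985 = \left(\frac{14000}{6999} - 37\right) + 290985 = - \frac{244963}{6999} + 290985 = \frac{2036359052}{6999}$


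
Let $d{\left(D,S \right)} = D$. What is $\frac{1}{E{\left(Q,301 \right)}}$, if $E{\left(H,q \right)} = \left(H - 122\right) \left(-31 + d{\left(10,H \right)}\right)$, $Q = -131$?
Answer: $\frac{1}{5313} \approx 0.00018822$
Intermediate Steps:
$E{\left(H,q \right)} = 2562 - 21 H$ ($E{\left(H,q \right)} = \left(H - 122\right) \left(-31 + 10\right) = \left(-122 + H\right) \left(-21\right) = 2562 - 21 H$)
$\frac{1}{E{\left(Q,301 \right)}} = \frac{1}{2562 - -2751} = \frac{1}{2562 + 2751} = \frac{1}{5313}$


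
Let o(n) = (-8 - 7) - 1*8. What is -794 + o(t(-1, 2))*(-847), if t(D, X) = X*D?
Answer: 18687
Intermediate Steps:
t(D, X) = D*X
o(n) = -23 (o(n) = -15 - 8 = -23)
-794 + o(t(-1, 2))*(-847) = -794 - 23*(-847) = -794 + 19481 = 18687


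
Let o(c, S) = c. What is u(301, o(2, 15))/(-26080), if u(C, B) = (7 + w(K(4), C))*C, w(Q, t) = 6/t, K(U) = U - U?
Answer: -2113/26080 ≈ -0.081020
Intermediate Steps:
K(U) = 0
u(C, B) = C*(7 + 6/C) (u(C, B) = (7 + 6/C)*C = C*(7 + 6/C))
u(301, o(2, 15))/(-26080) = (6 + 7*301)/(-26080) = (6 + 2107)*(-1/26080) = 2113*(-1/26080) = -2113/26080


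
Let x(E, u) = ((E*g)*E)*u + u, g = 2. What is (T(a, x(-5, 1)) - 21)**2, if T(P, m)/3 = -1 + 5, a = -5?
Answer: 81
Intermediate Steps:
x(E, u) = u + 2*u*E**2 (x(E, u) = ((E*2)*E)*u + u = ((2*E)*E)*u + u = (2*E**2)*u + u = 2*u*E**2 + u = u + 2*u*E**2)
T(P, m) = 12 (T(P, m) = 3*(-1 + 5) = 3*4 = 12)
(T(a, x(-5, 1)) - 21)**2 = (12 - 21)**2 = (-9)**2 = 81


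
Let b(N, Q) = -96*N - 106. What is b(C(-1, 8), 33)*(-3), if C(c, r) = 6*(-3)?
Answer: -4866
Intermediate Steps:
C(c, r) = -18
b(N, Q) = -106 - 96*N
b(C(-1, 8), 33)*(-3) = (-106 - 96*(-18))*(-3) = (-106 + 1728)*(-3) = 1622*(-3) = -4866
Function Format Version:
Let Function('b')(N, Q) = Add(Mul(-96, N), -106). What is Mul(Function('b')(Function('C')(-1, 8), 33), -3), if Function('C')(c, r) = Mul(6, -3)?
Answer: -4866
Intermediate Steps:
Function('C')(c, r) = -18
Function('b')(N, Q) = Add(-106, Mul(-96, N))
Mul(Function('b')(Function('C')(-1, 8), 33), -3) = Mul(Add(-106, Mul(-96, -18)), -3) = Mul(Add(-106, 1728), -3) = Mul(1622, -3) = -4866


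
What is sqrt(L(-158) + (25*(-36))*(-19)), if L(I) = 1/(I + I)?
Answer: sqrt(426884321)/158 ≈ 130.77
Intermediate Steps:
L(I) = 1/(2*I)
sqrt(L(-158) + (25*(-36))*(-19)) = sqrt((1/2)/(-158) + (25*(-36))*(-19)) = sqrt((1/2)*(-1/158) - 900*(-19)) = sqrt(-1/316 + 17100) = sqrt(5403599/316) = sqrt(426884321)/158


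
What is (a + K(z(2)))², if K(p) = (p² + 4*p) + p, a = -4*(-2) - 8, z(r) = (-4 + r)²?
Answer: 1296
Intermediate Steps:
a = 0 (a = 8 - 8 = 0)
K(p) = p² + 5*p
(a + K(z(2)))² = (0 + (-4 + 2)²*(5 + (-4 + 2)²))² = (0 + (-2)²*(5 + (-2)²))² = (0 + 4*(5 + 4))² = (0 + 4*9)² = (0 + 36)² = 36² = 1296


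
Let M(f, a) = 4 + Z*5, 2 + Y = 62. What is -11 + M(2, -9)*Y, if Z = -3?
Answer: -671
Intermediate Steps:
Y = 60 (Y = -2 + 62 = 60)
M(f, a) = -11 (M(f, a) = 4 - 3*5 = 4 - 15 = -11)
-11 + M(2, -9)*Y = -11 - 11*60 = -11 - 660 = -671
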